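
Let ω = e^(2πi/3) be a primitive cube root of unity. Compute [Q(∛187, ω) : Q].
[Q(∛187, ω) : Q] = 6

[Q(∛187):Q] = 3 (min poly x^3 - 187, irreducible since 187 is not a perfect cube). [Q(ω):Q] = 2 (min poly x^2 + x + 1). Since Q(∛187) ⊂ R and ω ∉ R, we have ω ∉ Q(∛187), so x^2 + x + 1 remains irreducible over Q(∛187) and [Q(∛187, ω) : Q(∛187)] = 2. By the tower law, [Q(∛187, ω) : Q] = 3 · 2 = 6. (In fact Q(∛187, ω) is the splitting field of x^3 - 187 over Q.)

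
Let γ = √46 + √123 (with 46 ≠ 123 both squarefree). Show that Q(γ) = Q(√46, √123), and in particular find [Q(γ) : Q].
[Q(γ) : Q] = 4 (equivalently, Q(γ) = Q(√46, √123))

Obviously Q(γ) ⊆ Q(√46, √123), and [Q(√46, √123):Q] = 4 (since 46, 123 are distinct squarefree integers > 1 with 5658 not a perfect square). To show equality we compute the minimal polynomial of γ. From γ = √46 + √123: γ^2 = 46 + 2√(5658) + 123 = 169 + 2√(5658), so γ^2 - 169 = 2√(5658); squaring, (γ^2 - 169)^2 = 4·5658, i.e. γ^4 - 338γ^2 + 28561 - 22632 = 0, i.e. γ^4 - 338γ^2 + 5929 = 0. So γ is a root of x^4 - 338x^2 + 5929. This polynomial is irreducible over Q: it has no rational root (each ±√46 ± √123 is irrational), and any factorization into two quadratics over Q would force √(5658) ∈ Q (pairing opposite roots) or √46, √123 ∈ Q (other pairings), all impossible. Hence [Q(γ):Q] = 4 = [Q(√46, √123):Q], so Q(γ) = Q(√46, √123).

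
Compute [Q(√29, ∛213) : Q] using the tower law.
[Q(√29, ∛213) : Q] = 6

Let L = Q(√29, ∛213). Since Q(√29) ⊂ L and [Q(√29):Q] = 2, the tower law gives 2 | [L:Q]. Likewise Q(∛213) ⊂ L with [Q(∛213):Q] = 3 (because 213 is not a perfect cube), so 3 | [L:Q]. As gcd(2,3) = 1, [L:Q] is divisible by 6. Conversely L is generated over Q by √29 and ∛213, so [L:Q] ≤ 2·3 = 6. Therefore [Q(√29, ∛213) : Q] = 6.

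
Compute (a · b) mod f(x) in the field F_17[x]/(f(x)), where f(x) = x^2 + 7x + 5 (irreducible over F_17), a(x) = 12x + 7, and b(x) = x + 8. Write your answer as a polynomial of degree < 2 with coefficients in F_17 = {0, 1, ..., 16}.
a · b ≡ 2x + 13 (mod f(x))

Multiply in F_17[x]: a(x)·b(x) = (12x + 7)·(x + 8) = 12x^2 + x + 5. This has degree ≥ 2, so divide by f(x) over F_17: 12x^2 + x + 5 = (12)·(x^2 + 7x + 5) + (2x + 13). Hence a·b ≡ 2x + 13 (mod f). (F_17[x]/(f) is a field with 17^2 = 289 elements since f is irreducible of degree 2.)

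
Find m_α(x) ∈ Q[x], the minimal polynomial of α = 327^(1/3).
m_α(x) = x^3 - 327

α satisfies α^3 = 327, so x^3 - 327 annihilates α. By the rational root test, a rational root p/q (in lowest terms) of x^3 - 327 would satisfy p^3 = 327 q^3, forcing q = 1 and p^3 = 327; but 327 is not a perfect cube, contradiction. A monic cubic over Q with no rational root is irreducible (any nontrivial factorization would include a linear factor). Hence x^3 - 327 is the minimal polynomial of α, and in particular [Q(α):Q] = 3.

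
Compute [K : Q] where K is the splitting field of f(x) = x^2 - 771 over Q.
[K : Q] = 2

f(x) = x^2 - 771 factors as (x - √771)(x + √771). The splitting field is K = Q(√771). Since 771 is squarefree and > 1, it is not a perfect square, so x^2 - 771 is irreducible over Q and [Q(√771) : Q] = 2. Hence [K : Q] = 2.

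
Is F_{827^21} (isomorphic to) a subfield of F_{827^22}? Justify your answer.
No: F_{827^21} is not a subfield of F_{827^22}

F_{p^m} embeds in F_{p^n} iff m | n. Here 21 ∤ 22 (since 22 = 1·21 + 1 with remainder 1 ≠ 0), so F_{827^21} is not a subfield of F_{827^22}. Equivalently: if it were, the tower law would give 21 = [F_{827^21}:F_827] dividing [F_{827^22}:F_827] = 22, contradiction.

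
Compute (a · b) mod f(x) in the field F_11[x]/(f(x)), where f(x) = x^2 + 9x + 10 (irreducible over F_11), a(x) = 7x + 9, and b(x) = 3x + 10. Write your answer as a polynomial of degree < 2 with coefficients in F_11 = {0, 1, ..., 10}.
a · b ≡ 7x + 1 (mod f(x))

Multiply in F_11[x]: a(x)·b(x) = (7x + 9)·(3x + 10) = 10x^2 + 9x + 2. This has degree ≥ 2, so divide by f(x) over F_11: 10x^2 + 9x + 2 = (10)·(x^2 + 9x + 10) + (7x + 1). Hence a·b ≡ 7x + 1 (mod f). (F_11[x]/(f) is a field with 11^2 = 121 elements since f is irreducible of degree 2.)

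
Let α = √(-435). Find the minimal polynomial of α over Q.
m_α(x) = x^2 + 435

α satisfies α^2 + 435 = 0, so x^2 + 435 annihilates α. Since d = -435 is squarefree and ≠ 1, it is not a perfect square in Q, so x^2 + 435 has no rational root and is therefore irreducible over Q (a degree-2 polynomial over a field is irreducible iff it has no root). Hence m_α(x) = x^2 + 435.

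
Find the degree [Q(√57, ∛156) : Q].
[Q(√57, ∛156) : Q] = 6

Let L = Q(√57, ∛156). Since Q(√57) ⊂ L and [Q(√57):Q] = 2, the tower law gives 2 | [L:Q]. Likewise Q(∛156) ⊂ L with [Q(∛156):Q] = 3 (because 156 is not a perfect cube), so 3 | [L:Q]. As gcd(2,3) = 1, [L:Q] is divisible by 6. Conversely L is generated over Q by √57 and ∛156, so [L:Q] ≤ 2·3 = 6. Therefore [Q(√57, ∛156) : Q] = 6.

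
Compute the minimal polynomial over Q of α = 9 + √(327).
m_α(x) = x^2 - 18x - 246

From α - 9 = √(327), squaring gives (α - 9)^2 = 327, i.e. α^2 - 18α + 81 = 327, so α^2 - 18α - 246 = 0. The discriminant of x^2 - 18x - 246 is (-18)^2 - 4·(-246) = 324 + 984 = 1308, and 4·(327) is not a perfect square in Q since 327 is squarefree and ≠ 1. Hence x^2 - 18x - 246 is irreducible over Q and is the minimal polynomial of α.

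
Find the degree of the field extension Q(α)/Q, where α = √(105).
[Q(α):Q] = 2

[Q(α):Q] equals the degree of the minimal polynomial of α. Here α^2 = 105 and x^2 - 105 is irreducible (d = 105 is squarefree, ≠ 1, hence not a square), so deg(m_α) = 2. Thus [Q(α):Q] = 2.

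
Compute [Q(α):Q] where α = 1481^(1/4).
[Q(α):Q] = 4

α is a root of x^4 - 1481. By Eisenstein's criterion at the prime p = 1481 (which divides the constant term 1481 but p^2 = 2193361 does not, since 1481 is squarefree), x^4 - 1481 is irreducible over Q. Hence [Q(α):Q] = 4.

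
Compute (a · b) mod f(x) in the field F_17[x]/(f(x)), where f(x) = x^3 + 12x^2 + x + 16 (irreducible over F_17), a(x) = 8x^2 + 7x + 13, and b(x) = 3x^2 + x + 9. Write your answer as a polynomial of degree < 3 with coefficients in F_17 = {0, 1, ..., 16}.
a · b ≡ 6x^2 + 2x + 11 (mod f(x))

Multiply in F_17[x]: a(x)·b(x) = (8x^2 + 7x + 13)·(3x^2 + x + 9) = 7x^4 + 12x^3 + 16x^2 + 8x + 15. This has degree ≥ 3, so divide by f(x) over F_17: 7x^4 + 12x^3 + 16x^2 + 8x + 15 = (7x + 13)·(x^3 + 12x^2 + x + 16) + (6x^2 + 2x + 11). Hence a·b ≡ 6x^2 + 2x + 11 (mod f). (F_17[x]/(f) is a field with 17^3 = 4913 elements since f is irreducible of degree 3.)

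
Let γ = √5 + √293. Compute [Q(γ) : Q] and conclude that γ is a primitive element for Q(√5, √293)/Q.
[Q(γ) : Q] = 4 (equivalently, Q(γ) = Q(√5, √293))

Obviously Q(γ) ⊆ Q(√5, √293), and [Q(√5, √293):Q] = 4 (since 5, 293 are distinct squarefree integers > 1 with 1465 not a perfect square). To show equality we compute the minimal polynomial of γ. From γ = √5 + √293: γ^2 = 5 + 2√(1465) + 293 = 298 + 2√(1465), so γ^2 - 298 = 2√(1465); squaring, (γ^2 - 298)^2 = 4·1465, i.e. γ^4 - 596γ^2 + 88804 - 5860 = 0, i.e. γ^4 - 596γ^2 + 82944 = 0. So γ is a root of x^4 - 596x^2 + 82944. This polynomial is irreducible over Q: it has no rational root (each ±√5 ± √293 is irrational), and any factorization into two quadratics over Q would force √(1465) ∈ Q (pairing opposite roots) or √5, √293 ∈ Q (other pairings), all impossible. Hence [Q(γ):Q] = 4 = [Q(√5, √293):Q], so Q(γ) = Q(√5, √293).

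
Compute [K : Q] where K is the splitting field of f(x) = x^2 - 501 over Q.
[K : Q] = 2

f(x) = x^2 - 501 factors as (x - √501)(x + √501). The splitting field is K = Q(√501). Since 501 is squarefree and > 1, it is not a perfect square, so x^2 - 501 is irreducible over Q and [Q(√501) : Q] = 2. Hence [K : Q] = 2.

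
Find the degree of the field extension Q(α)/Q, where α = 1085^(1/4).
[Q(α):Q] = 4

α is a root of x^4 - 1085. By Eisenstein's criterion at the prime p = 5 (which divides the constant term 1085 but p^2 = 25 does not, since 1085 is squarefree), x^4 - 1085 is irreducible over Q. Hence [Q(α):Q] = 4.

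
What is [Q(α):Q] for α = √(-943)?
[Q(α):Q] = 2

[Q(α):Q] equals the degree of the minimal polynomial of α. Here α^2 = -943 and x^2 + 943 is irreducible (d = -943 is squarefree, ≠ 1, hence not a square), so deg(m_α) = 2. Thus [Q(α):Q] = 2.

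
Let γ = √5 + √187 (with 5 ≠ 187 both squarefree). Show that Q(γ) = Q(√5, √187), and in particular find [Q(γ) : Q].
[Q(γ) : Q] = 4 (equivalently, Q(γ) = Q(√5, √187))

Obviously Q(γ) ⊆ Q(√5, √187), and [Q(√5, √187):Q] = 4 (since 5, 187 are distinct squarefree integers > 1 with 935 not a perfect square). To show equality we compute the minimal polynomial of γ. From γ = √5 + √187: γ^2 = 5 + 2√(935) + 187 = 192 + 2√(935), so γ^2 - 192 = 2√(935); squaring, (γ^2 - 192)^2 = 4·935, i.e. γ^4 - 384γ^2 + 36864 - 3740 = 0, i.e. γ^4 - 384γ^2 + 33124 = 0. So γ is a root of x^4 - 384x^2 + 33124. This polynomial is irreducible over Q: it has no rational root (each ±√5 ± √187 is irrational), and any factorization into two quadratics over Q would force √(935) ∈ Q (pairing opposite roots) or √5, √187 ∈ Q (other pairings), all impossible. Hence [Q(γ):Q] = 4 = [Q(√5, √187):Q], so Q(γ) = Q(√5, √187).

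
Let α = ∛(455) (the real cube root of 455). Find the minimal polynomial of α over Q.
m_α(x) = x^3 - 455

α satisfies α^3 = 455, so x^3 - 455 annihilates α. By the rational root test, a rational root p/q (in lowest terms) of x^3 - 455 would satisfy p^3 = 455 q^3, forcing q = 1 and p^3 = 455; but 455 is not a perfect cube, contradiction. A monic cubic over Q with no rational root is irreducible (any nontrivial factorization would include a linear factor). Hence x^3 - 455 is the minimal polynomial of α, and in particular [Q(α):Q] = 3.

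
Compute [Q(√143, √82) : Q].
[Q(√143, √82) : Q] = 4

[Q(√143):Q] = 2 (min poly x^2 - 143, irreducible since 143 is squarefree > 1). For the top step, suppose √82 ∈ Q(√143), say √82 = c + d√143 with c, d ∈ Q. Squaring: 82 = c^2 + 143d^2 + 2cd√143. Since √143 ∉ Q this forces 2cd = 0. If d = 0 then √82 = c ∈ Q, contradicting 82 squarefree > 1. If c = 0 then 82 = 143d^2, so 143·82 = (143d)^2 is a perfect square in Q — but 143·82 = 11726 is not a perfect square (since 143 and 82 are distinct squarefree integers). Contradiction. Hence √82 ∉ Q(√143), so x^2 - 82 stays irreducible over Q(√143) and [Q(√143, √82) : Q(√143)] = 2. By the tower law, [Q(√143, √82) : Q] = 2 · 2 = 4.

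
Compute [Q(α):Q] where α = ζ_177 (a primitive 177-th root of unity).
[Q(α):Q] = 116

The minimal polynomial of ζ_177 over Q is the 177-th cyclotomic polynomial Φ_177(x), which is irreducible over Q and has degree φ(177) = 116. Hence [Q(α):Q] = φ(177) = 116.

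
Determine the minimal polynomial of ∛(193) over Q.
m_α(x) = x^3 - 193

α satisfies α^3 = 193, so x^3 - 193 annihilates α. By the rational root test, a rational root p/q (in lowest terms) of x^3 - 193 would satisfy p^3 = 193 q^3, forcing q = 1 and p^3 = 193; but 193 is not a perfect cube, contradiction. A monic cubic over Q with no rational root is irreducible (any nontrivial factorization would include a linear factor). Hence x^3 - 193 is the minimal polynomial of α, and in particular [Q(α):Q] = 3.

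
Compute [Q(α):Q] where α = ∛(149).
[Q(α):Q] = 3

The minimal polynomial of α is x^3 - 149, irreducible over Q since 149 is not a perfect cube (so x^3 - 149 has no rational root). Hence [Q(α):Q] = deg(m_α) = 3.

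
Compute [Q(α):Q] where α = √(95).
[Q(α):Q] = 2

[Q(α):Q] equals the degree of the minimal polynomial of α. Here α^2 = 95 and x^2 - 95 is irreducible (d = 95 is squarefree, ≠ 1, hence not a square), so deg(m_α) = 2. Thus [Q(α):Q] = 2.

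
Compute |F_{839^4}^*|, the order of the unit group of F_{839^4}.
|F_{839^4}^*| = 495504774240

F_{839^4} has 839^4 = 495504774241 elements; its multiplicative group consists of all nonzero elements, so |F_{839^4}^*| = 495504774241 - 1 = 495504774240. (It is cyclic since any finite subgroup of the multiplicative group of a field is cyclic.)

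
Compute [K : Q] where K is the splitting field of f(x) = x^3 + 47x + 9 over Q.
[K : Q] = 6

By the rational root test, any rational root of the monic integer polynomial f(x) = x^3 + 47x + 9 must be an integer dividing the constant term 9, i.e. one of ±{1, 3, 9}. Evaluating: f(1) = 57, f(-1) = -39, f(3) = 177, f(-3) = -159, f(9) = 1161, f(-9) = -1143; none is 0, so f has no rational root and is therefore irreducible over Q (a cubic with no linear factor over a field is irreducible). For an irreducible cubic, the Galois group is A_3 or S_3 according as the discriminant disc(f) = -4a^3 - 27b^2 = -4·(47)^3 - 27·(9)^2 = -417479 is or is not a square in Q. Here disc(f) = -417479 is not a perfect square in Q, so the Galois group of f over Q is not contained in A_3 and must be all of S_3. The splitting field has degree |S_3| = 6 over Q, so [K : Q] = 6.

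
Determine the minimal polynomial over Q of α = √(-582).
m_α(x) = x^2 + 582

α satisfies α^2 + 582 = 0, so x^2 + 582 annihilates α. Since d = -582 is squarefree and ≠ 1, it is not a perfect square in Q, so x^2 + 582 has no rational root and is therefore irreducible over Q (a degree-2 polynomial over a field is irreducible iff it has no root). Hence m_α(x) = x^2 + 582.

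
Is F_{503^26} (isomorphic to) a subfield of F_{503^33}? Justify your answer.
No: F_{503^26} is not a subfield of F_{503^33}

F_{p^m} embeds in F_{p^n} iff m | n. Here 26 ∤ 33 (since 33 = 1·26 + 7 with remainder 7 ≠ 0), so F_{503^26} is not a subfield of F_{503^33}. Equivalently: if it were, the tower law would give 26 = [F_{503^26}:F_503] dividing [F_{503^33}:F_503] = 33, contradiction.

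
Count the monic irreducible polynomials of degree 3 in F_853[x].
There are 206883208 monic irreducible polynomials of degree 3 over F_853

Each element of F_{853^3} that lies in no proper subfield is a root of exactly one monic irreducible of degree 3 over F_853, and each such polynomial has 3 distinct roots in F_{853^3}. By Möbius inversion the count is N_853(3) = (1/3) Σ_{d|3} μ(3/d) · 853^d = (1/3)(μ(3)·853^1 + μ(1)·853^3) = 620649624/3 = 206883208.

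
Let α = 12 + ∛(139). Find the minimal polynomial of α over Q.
m_α(x) = x^3 - 36x^2 + 432x - 1867

Set β = α - 12 = ∛(139), so β^3 = 139. Then (α - 12)^3 - 139 = 0, i.e. α is a root of g(x) = (x - 12)^3 - 139 = x^3 - 36x^2 + 432x - 1867. Since g(x) = h(x - 12) where h(x) = x^3 - 139, and h is irreducible over Q (because 139 is not a perfect cube, so h has no rational root, and a monic cubic with no rational root is irreducible), g is also irreducible (irreducibility is preserved under the substitution x → x - 12). Hence m_α(x) = x^3 - 36x^2 + 432x - 1867.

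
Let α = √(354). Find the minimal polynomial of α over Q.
m_α(x) = x^2 - 354

α satisfies α^2 - 354 = 0, so x^2 - 354 annihilates α. Since d = 354 is squarefree and ≠ 1, it is not a perfect square in Q, so x^2 - 354 has no rational root and is therefore irreducible over Q (a degree-2 polynomial over a field is irreducible iff it has no root). Hence m_α(x) = x^2 - 354.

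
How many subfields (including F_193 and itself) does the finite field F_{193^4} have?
F_{193^4} has 3 subfields

The subfields of F_{p^n} are exactly the fields F_{p^d} for d | n (each is the fixed field of the unique index-d subgroup of Gal(F_{p^n}/F_p) ≅ Z/nZ). The divisors of n = 4 are {1, 2, 4}, giving 3 subfields: F_{193^1}, F_{193^2}, F_{193^4}.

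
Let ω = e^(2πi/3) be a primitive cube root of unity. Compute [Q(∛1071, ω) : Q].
[Q(∛1071, ω) : Q] = 6

[Q(∛1071):Q] = 3 (min poly x^3 - 1071, irreducible since 1071 is not a perfect cube). [Q(ω):Q] = 2 (min poly x^2 + x + 1). Since Q(∛1071) ⊂ R and ω ∉ R, we have ω ∉ Q(∛1071), so x^2 + x + 1 remains irreducible over Q(∛1071) and [Q(∛1071, ω) : Q(∛1071)] = 2. By the tower law, [Q(∛1071, ω) : Q] = 3 · 2 = 6. (In fact Q(∛1071, ω) is the splitting field of x^3 - 1071 over Q.)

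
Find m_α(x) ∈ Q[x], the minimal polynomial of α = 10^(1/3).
m_α(x) = x^3 - 10

α satisfies α^3 = 10, so x^3 - 10 annihilates α. By the rational root test, a rational root p/q (in lowest terms) of x^3 - 10 would satisfy p^3 = 10 q^3, forcing q = 1 and p^3 = 10; but 10 is not a perfect cube, contradiction. A monic cubic over Q with no rational root is irreducible (any nontrivial factorization would include a linear factor). Hence x^3 - 10 is the minimal polynomial of α, and in particular [Q(α):Q] = 3.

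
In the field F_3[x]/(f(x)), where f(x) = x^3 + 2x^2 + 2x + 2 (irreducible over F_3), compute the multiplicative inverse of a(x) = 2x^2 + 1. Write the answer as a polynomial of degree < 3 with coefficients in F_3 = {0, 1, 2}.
a(x)^(-1) ≡ x + 2 (mod f(x))

Since f is irreducible over F_3, F_3[x]/(f) is a field and a(x) ≠ 0 has an inverse. Apply the extended Euclidean algorithm to f(x) and a(x) in F_3[x]: f(x) = (2x + 1)·a(x) + (1). The last nonzero remainder is the constant 1 = gcd(f, a) in F_3. Back-substituting through the division chain expresses 1 = s(x)·a(x) + t(x)·f(x) with s(x) ≡ x + 2 (mod f), so a(x)^(-1) ≡ s(x) = x + 2 (mod f). Check: (2x^2 + 1)·(x + 2) = 2x^3 + x^2 + x + 2 ≡ 1 (mod x^3 + 2x^2 + 2x + 2).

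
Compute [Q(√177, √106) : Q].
[Q(√177, √106) : Q] = 4

[Q(√177):Q] = 2 (min poly x^2 - 177, irreducible since 177 is squarefree > 1). For the top step, suppose √106 ∈ Q(√177), say √106 = c + d√177 with c, d ∈ Q. Squaring: 106 = c^2 + 177d^2 + 2cd√177. Since √177 ∉ Q this forces 2cd = 0. If d = 0 then √106 = c ∈ Q, contradicting 106 squarefree > 1. If c = 0 then 106 = 177d^2, so 177·106 = (177d)^2 is a perfect square in Q — but 177·106 = 18762 is not a perfect square (since 177 and 106 are distinct squarefree integers). Contradiction. Hence √106 ∉ Q(√177), so x^2 - 106 stays irreducible over Q(√177) and [Q(√177, √106) : Q(√177)] = 2. By the tower law, [Q(√177, √106) : Q] = 2 · 2 = 4.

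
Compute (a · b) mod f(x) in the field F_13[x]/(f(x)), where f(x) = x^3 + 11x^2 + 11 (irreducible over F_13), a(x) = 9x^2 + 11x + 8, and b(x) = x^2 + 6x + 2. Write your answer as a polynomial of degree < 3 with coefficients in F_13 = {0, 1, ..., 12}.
a · b ≡ 11x^2 + 10x (mod f(x))

Multiply in F_13[x]: a(x)·b(x) = (9x^2 + 11x + 8)·(x^2 + 6x + 2) = 9x^4 + x^2 + 5x + 3. This has degree ≥ 3, so divide by f(x) over F_13: 9x^4 + x^2 + 5x + 3 = (9x + 5)·(x^3 + 11x^2 + 11) + (11x^2 + 10x). Hence a·b ≡ 11x^2 + 10x (mod f). (F_13[x]/(f) is a field with 13^3 = 2197 elements since f is irreducible of degree 3.)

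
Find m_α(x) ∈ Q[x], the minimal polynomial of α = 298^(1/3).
m_α(x) = x^3 - 298

α satisfies α^3 = 298, so x^3 - 298 annihilates α. By the rational root test, a rational root p/q (in lowest terms) of x^3 - 298 would satisfy p^3 = 298 q^3, forcing q = 1 and p^3 = 298; but 298 is not a perfect cube, contradiction. A monic cubic over Q with no rational root is irreducible (any nontrivial factorization would include a linear factor). Hence x^3 - 298 is the minimal polynomial of α, and in particular [Q(α):Q] = 3.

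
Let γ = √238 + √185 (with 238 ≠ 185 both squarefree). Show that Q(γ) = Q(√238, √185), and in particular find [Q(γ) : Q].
[Q(γ) : Q] = 4 (equivalently, Q(γ) = Q(√238, √185))

Obviously Q(γ) ⊆ Q(√238, √185), and [Q(√238, √185):Q] = 4 (since 238, 185 are distinct squarefree integers > 1 with 44030 not a perfect square). To show equality we compute the minimal polynomial of γ. From γ = √238 + √185: γ^2 = 238 + 2√(44030) + 185 = 423 + 2√(44030), so γ^2 - 423 = 2√(44030); squaring, (γ^2 - 423)^2 = 4·44030, i.e. γ^4 - 846γ^2 + 178929 - 176120 = 0, i.e. γ^4 - 846γ^2 + 2809 = 0. So γ is a root of x^4 - 846x^2 + 2809. This polynomial is irreducible over Q: it has no rational root (each ±√238 ± √185 is irrational), and any factorization into two quadratics over Q would force √(44030) ∈ Q (pairing opposite roots) or √238, √185 ∈ Q (other pairings), all impossible. Hence [Q(γ):Q] = 4 = [Q(√238, √185):Q], so Q(γ) = Q(√238, √185).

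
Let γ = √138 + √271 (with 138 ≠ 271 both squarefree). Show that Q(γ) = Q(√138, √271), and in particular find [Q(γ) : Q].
[Q(γ) : Q] = 4 (equivalently, Q(γ) = Q(√138, √271))

Obviously Q(γ) ⊆ Q(√138, √271), and [Q(√138, √271):Q] = 4 (since 138, 271 are distinct squarefree integers > 1 with 37398 not a perfect square). To show equality we compute the minimal polynomial of γ. From γ = √138 + √271: γ^2 = 138 + 2√(37398) + 271 = 409 + 2√(37398), so γ^2 - 409 = 2√(37398); squaring, (γ^2 - 409)^2 = 4·37398, i.e. γ^4 - 818γ^2 + 167281 - 149592 = 0, i.e. γ^4 - 818γ^2 + 17689 = 0. So γ is a root of x^4 - 818x^2 + 17689. This polynomial is irreducible over Q: it has no rational root (each ±√138 ± √271 is irrational), and any factorization into two quadratics over Q would force √(37398) ∈ Q (pairing opposite roots) or √138, √271 ∈ Q (other pairings), all impossible. Hence [Q(γ):Q] = 4 = [Q(√138, √271):Q], so Q(γ) = Q(√138, √271).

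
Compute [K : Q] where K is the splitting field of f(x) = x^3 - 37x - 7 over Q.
[K : Q] = 6

By the rational root test, any rational root of the monic integer polynomial f(x) = x^3 - 37x - 7 must be an integer dividing the constant term -7, i.e. one of ±{1, 7}. Evaluating: f(1) = -43, f(-1) = 29, f(7) = 77, f(-7) = -91; none is 0, so f has no rational root and is therefore irreducible over Q (a cubic with no linear factor over a field is irreducible). For an irreducible cubic, the Galois group is A_3 or S_3 according as the discriminant disc(f) = -4a^3 - 27b^2 = -4·(-37)^3 - 27·(-7)^2 = 201289 is or is not a square in Q. Here disc(f) = 201289 is not a perfect square in Q, so the Galois group of f over Q is not contained in A_3 and must be all of S_3. The splitting field has degree |S_3| = 6 over Q, so [K : Q] = 6.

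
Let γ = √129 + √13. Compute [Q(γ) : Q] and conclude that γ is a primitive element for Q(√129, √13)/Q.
[Q(γ) : Q] = 4 (equivalently, Q(γ) = Q(√129, √13))

Obviously Q(γ) ⊆ Q(√129, √13), and [Q(√129, √13):Q] = 4 (since 129, 13 are distinct squarefree integers > 1 with 1677 not a perfect square). To show equality we compute the minimal polynomial of γ. From γ = √129 + √13: γ^2 = 129 + 2√(1677) + 13 = 142 + 2√(1677), so γ^2 - 142 = 2√(1677); squaring, (γ^2 - 142)^2 = 4·1677, i.e. γ^4 - 284γ^2 + 20164 - 6708 = 0, i.e. γ^4 - 284γ^2 + 13456 = 0. So γ is a root of x^4 - 284x^2 + 13456. This polynomial is irreducible over Q: it has no rational root (each ±√129 ± √13 is irrational), and any factorization into two quadratics over Q would force √(1677) ∈ Q (pairing opposite roots) or √129, √13 ∈ Q (other pairings), all impossible. Hence [Q(γ):Q] = 4 = [Q(√129, √13):Q], so Q(γ) = Q(√129, √13).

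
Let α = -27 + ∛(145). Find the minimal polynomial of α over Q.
m_α(x) = x^3 + 81x^2 + 2187x + 19538

Set β = α + 27 = ∛(145), so β^3 = 145. Then (α + 27)^3 - 145 = 0, i.e. α is a root of g(x) = (x + 27)^3 - 145 = x^3 + 81x^2 + 2187x + 19538. Since g(x) = h(x + 27) where h(x) = x^3 - 145, and h is irreducible over Q (because 145 is not a perfect cube, so h has no rational root, and a monic cubic with no rational root is irreducible), g is also irreducible (irreducibility is preserved under the substitution x → x + 27). Hence m_α(x) = x^3 + 81x^2 + 2187x + 19538.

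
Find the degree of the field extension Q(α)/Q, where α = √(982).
[Q(α):Q] = 2

[Q(α):Q] equals the degree of the minimal polynomial of α. Here α^2 = 982 and x^2 - 982 is irreducible (d = 982 is squarefree, ≠ 1, hence not a square), so deg(m_α) = 2. Thus [Q(α):Q] = 2.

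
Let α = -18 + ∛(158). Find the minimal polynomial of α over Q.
m_α(x) = x^3 + 54x^2 + 972x + 5674

Set β = α + 18 = ∛(158), so β^3 = 158. Then (α + 18)^3 - 158 = 0, i.e. α is a root of g(x) = (x + 18)^3 - 158 = x^3 + 54x^2 + 972x + 5674. Since g(x) = h(x + 18) where h(x) = x^3 - 158, and h is irreducible over Q (because 158 is not a perfect cube, so h has no rational root, and a monic cubic with no rational root is irreducible), g is also irreducible (irreducibility is preserved under the substitution x → x + 18). Hence m_α(x) = x^3 + 54x^2 + 972x + 5674.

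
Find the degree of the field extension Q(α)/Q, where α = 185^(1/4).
[Q(α):Q] = 4

α is a root of x^4 - 185. By Eisenstein's criterion at the prime p = 5 (which divides the constant term 185 but p^2 = 25 does not, since 185 is squarefree), x^4 - 185 is irreducible over Q. Hence [Q(α):Q] = 4.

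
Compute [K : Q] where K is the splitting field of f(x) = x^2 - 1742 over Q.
[K : Q] = 2

f(x) = x^2 - 1742 factors as (x - √1742)(x + √1742). The splitting field is K = Q(√1742). Since 1742 is squarefree and > 1, it is not a perfect square, so x^2 - 1742 is irreducible over Q and [Q(√1742) : Q] = 2. Hence [K : Q] = 2.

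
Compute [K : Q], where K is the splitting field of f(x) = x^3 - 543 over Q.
[K : Q] = 6

The roots of x^3 - 543 are ∛543, ω∛543, ω^2∛543 where ω = e^(2πi/3) is a primitive cube root of unity, so K = Q(∛543, ω). Now [Q(∛543):Q] = 3 (since 543 is not a perfect cube, x^3 - 543 is irreducible) and [Q(ω):Q] = 2. Both 2 and 3 divide [K:Q], and [K:Q] ≤ 3·2 = 6, so [K:Q] = 6. (Equivalently: Q(∛543) ⊂ R but ω ∉ R, so [K : Q(∛543)] = 2.)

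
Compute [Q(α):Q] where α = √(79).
[Q(α):Q] = 2

[Q(α):Q] equals the degree of the minimal polynomial of α. Here α^2 = 79 and x^2 - 79 is irreducible (d = 79 is squarefree, ≠ 1, hence not a square), so deg(m_α) = 2. Thus [Q(α):Q] = 2.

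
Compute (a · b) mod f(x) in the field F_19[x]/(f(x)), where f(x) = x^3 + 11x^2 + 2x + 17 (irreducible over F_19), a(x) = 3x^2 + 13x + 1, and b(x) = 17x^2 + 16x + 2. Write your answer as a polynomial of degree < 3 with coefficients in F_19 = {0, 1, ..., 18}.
a · b ≡ 16x^2 + 6x + 7 (mod f(x))

Multiply in F_19[x]: a(x)·b(x) = (3x^2 + 13x + 1)·(17x^2 + 16x + 2) = 13x^4 + 3x^3 + 3x^2 + 4x + 2. This has degree ≥ 3, so divide by f(x) over F_19: 13x^4 + 3x^3 + 3x^2 + 4x + 2 = (13x + 12)·(x^3 + 11x^2 + 2x + 17) + (16x^2 + 6x + 7). Hence a·b ≡ 16x^2 + 6x + 7 (mod f). (F_19[x]/(f) is a field with 19^3 = 6859 elements since f is irreducible of degree 3.)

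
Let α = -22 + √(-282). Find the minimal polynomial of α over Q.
m_α(x) = x^2 + 44x + 766

From α + 22 = √(-282), squaring gives (α + 22)^2 = -282, i.e. α^2 + 44α + 484 = -282, so α^2 + 44α + 766 = 0. The discriminant of x^2 + 44x + 766 is (44)^2 - 4·(766) = 1936 - 3064 = -1128, and 4·(-282) is not a perfect square in Q since -282 is squarefree and ≠ 1. Hence x^2 + 44x + 766 is irreducible over Q and is the minimal polynomial of α.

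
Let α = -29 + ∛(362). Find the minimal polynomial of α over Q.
m_α(x) = x^3 + 87x^2 + 2523x + 24027

Set β = α + 29 = ∛(362), so β^3 = 362. Then (α + 29)^3 - 362 = 0, i.e. α is a root of g(x) = (x + 29)^3 - 362 = x^3 + 87x^2 + 2523x + 24027. Since g(x) = h(x + 29) where h(x) = x^3 - 362, and h is irreducible over Q (because 362 is not a perfect cube, so h has no rational root, and a monic cubic with no rational root is irreducible), g is also irreducible (irreducibility is preserved under the substitution x → x + 29). Hence m_α(x) = x^3 + 87x^2 + 2523x + 24027.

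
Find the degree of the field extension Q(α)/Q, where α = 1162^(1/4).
[Q(α):Q] = 4

α is a root of x^4 - 1162. By Eisenstein's criterion at the prime p = 2 (which divides the constant term 1162 but p^2 = 4 does not, since 1162 is squarefree), x^4 - 1162 is irreducible over Q. Hence [Q(α):Q] = 4.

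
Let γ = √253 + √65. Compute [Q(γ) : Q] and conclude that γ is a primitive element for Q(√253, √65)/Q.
[Q(γ) : Q] = 4 (equivalently, Q(γ) = Q(√253, √65))

Obviously Q(γ) ⊆ Q(√253, √65), and [Q(√253, √65):Q] = 4 (since 253, 65 are distinct squarefree integers > 1 with 16445 not a perfect square). To show equality we compute the minimal polynomial of γ. From γ = √253 + √65: γ^2 = 253 + 2√(16445) + 65 = 318 + 2√(16445), so γ^2 - 318 = 2√(16445); squaring, (γ^2 - 318)^2 = 4·16445, i.e. γ^4 - 636γ^2 + 101124 - 65780 = 0, i.e. γ^4 - 636γ^2 + 35344 = 0. So γ is a root of x^4 - 636x^2 + 35344. This polynomial is irreducible over Q: it has no rational root (each ±√253 ± √65 is irrational), and any factorization into two quadratics over Q would force √(16445) ∈ Q (pairing opposite roots) or √253, √65 ∈ Q (other pairings), all impossible. Hence [Q(γ):Q] = 4 = [Q(√253, √65):Q], so Q(γ) = Q(√253, √65).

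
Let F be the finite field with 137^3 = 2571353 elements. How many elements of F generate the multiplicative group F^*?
There are φ(2571352) = 995328 primitive elements

F_q^* is cyclic of order q - 1 = 2571352. A cyclic group of order m has exactly φ(m) generators. Here m = 2571352 = 2^3 · 7 · 17 · 37 · 73, so the number of primitive elements is φ(2571352) = 995328.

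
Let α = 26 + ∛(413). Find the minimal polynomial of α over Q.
m_α(x) = x^3 - 78x^2 + 2028x - 17989

Set β = α - 26 = ∛(413), so β^3 = 413. Then (α - 26)^3 - 413 = 0, i.e. α is a root of g(x) = (x - 26)^3 - 413 = x^3 - 78x^2 + 2028x - 17989. Since g(x) = h(x - 26) where h(x) = x^3 - 413, and h is irreducible over Q (because 413 is not a perfect cube, so h has no rational root, and a monic cubic with no rational root is irreducible), g is also irreducible (irreducibility is preserved under the substitution x → x - 26). Hence m_α(x) = x^3 - 78x^2 + 2028x - 17989.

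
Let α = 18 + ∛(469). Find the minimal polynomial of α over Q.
m_α(x) = x^3 - 54x^2 + 972x - 6301

Set β = α - 18 = ∛(469), so β^3 = 469. Then (α - 18)^3 - 469 = 0, i.e. α is a root of g(x) = (x - 18)^3 - 469 = x^3 - 54x^2 + 972x - 6301. Since g(x) = h(x - 18) where h(x) = x^3 - 469, and h is irreducible over Q (because 469 is not a perfect cube, so h has no rational root, and a monic cubic with no rational root is irreducible), g is also irreducible (irreducibility is preserved under the substitution x → x - 18). Hence m_α(x) = x^3 - 54x^2 + 972x - 6301.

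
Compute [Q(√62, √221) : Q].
[Q(√62, √221) : Q] = 4

[Q(√62):Q] = 2 (min poly x^2 - 62, irreducible since 62 is squarefree > 1). For the top step, suppose √221 ∈ Q(√62), say √221 = c + d√62 with c, d ∈ Q. Squaring: 221 = c^2 + 62d^2 + 2cd√62. Since √62 ∉ Q this forces 2cd = 0. If d = 0 then √221 = c ∈ Q, contradicting 221 squarefree > 1. If c = 0 then 221 = 62d^2, so 62·221 = (62d)^2 is a perfect square in Q — but 62·221 = 13702 is not a perfect square (since 62 and 221 are distinct squarefree integers). Contradiction. Hence √221 ∉ Q(√62), so x^2 - 221 stays irreducible over Q(√62) and [Q(√62, √221) : Q(√62)] = 2. By the tower law, [Q(√62, √221) : Q] = 2 · 2 = 4.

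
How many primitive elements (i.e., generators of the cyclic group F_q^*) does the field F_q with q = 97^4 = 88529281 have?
There are φ(88529280) = 20213760 primitive elements

F_q^* is cyclic of order q - 1 = 88529280. A cyclic group of order m has exactly φ(m) generators. Here m = 88529280 = 2^7 · 3 · 5 · 7^2 · 941, so the number of primitive elements is φ(88529280) = 20213760.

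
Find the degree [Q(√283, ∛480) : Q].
[Q(√283, ∛480) : Q] = 6

Let L = Q(√283, ∛480). Since Q(√283) ⊂ L and [Q(√283):Q] = 2, the tower law gives 2 | [L:Q]. Likewise Q(∛480) ⊂ L with [Q(∛480):Q] = 3 (because 480 is not a perfect cube), so 3 | [L:Q]. As gcd(2,3) = 1, [L:Q] is divisible by 6. Conversely L is generated over Q by √283 and ∛480, so [L:Q] ≤ 2·3 = 6. Therefore [Q(√283, ∛480) : Q] = 6.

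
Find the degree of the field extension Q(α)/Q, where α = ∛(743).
[Q(α):Q] = 3

The minimal polynomial of α is x^3 - 743, irreducible over Q since 743 is not a perfect cube (so x^3 - 743 has no rational root). Hence [Q(α):Q] = deg(m_α) = 3.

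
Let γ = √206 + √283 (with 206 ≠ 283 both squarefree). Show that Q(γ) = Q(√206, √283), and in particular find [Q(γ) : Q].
[Q(γ) : Q] = 4 (equivalently, Q(γ) = Q(√206, √283))

Obviously Q(γ) ⊆ Q(√206, √283), and [Q(√206, √283):Q] = 4 (since 206, 283 are distinct squarefree integers > 1 with 58298 not a perfect square). To show equality we compute the minimal polynomial of γ. From γ = √206 + √283: γ^2 = 206 + 2√(58298) + 283 = 489 + 2√(58298), so γ^2 - 489 = 2√(58298); squaring, (γ^2 - 489)^2 = 4·58298, i.e. γ^4 - 978γ^2 + 239121 - 233192 = 0, i.e. γ^4 - 978γ^2 + 5929 = 0. So γ is a root of x^4 - 978x^2 + 5929. This polynomial is irreducible over Q: it has no rational root (each ±√206 ± √283 is irrational), and any factorization into two quadratics over Q would force √(58298) ∈ Q (pairing opposite roots) or √206, √283 ∈ Q (other pairings), all impossible. Hence [Q(γ):Q] = 4 = [Q(√206, √283):Q], so Q(γ) = Q(√206, √283).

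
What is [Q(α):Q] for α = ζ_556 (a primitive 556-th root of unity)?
[Q(α):Q] = 276

The minimal polynomial of ζ_556 over Q is the 556-th cyclotomic polynomial Φ_556(x), which is irreducible over Q and has degree φ(556) = 276. Hence [Q(α):Q] = φ(556) = 276.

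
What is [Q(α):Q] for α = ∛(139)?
[Q(α):Q] = 3

The minimal polynomial of α is x^3 - 139, irreducible over Q since 139 is not a perfect cube (so x^3 - 139 has no rational root). Hence [Q(α):Q] = deg(m_α) = 3.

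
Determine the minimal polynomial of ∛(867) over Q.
m_α(x) = x^3 - 867

α satisfies α^3 = 867, so x^3 - 867 annihilates α. By the rational root test, a rational root p/q (in lowest terms) of x^3 - 867 would satisfy p^3 = 867 q^3, forcing q = 1 and p^3 = 867; but 867 is not a perfect cube, contradiction. A monic cubic over Q with no rational root is irreducible (any nontrivial factorization would include a linear factor). Hence x^3 - 867 is the minimal polynomial of α, and in particular [Q(α):Q] = 3.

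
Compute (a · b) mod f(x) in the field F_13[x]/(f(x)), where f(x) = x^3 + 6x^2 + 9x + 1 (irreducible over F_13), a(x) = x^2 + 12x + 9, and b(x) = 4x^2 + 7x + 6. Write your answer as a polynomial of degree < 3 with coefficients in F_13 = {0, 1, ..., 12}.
a · b ≡ 8x^2 + 8x + 10 (mod f(x))

Multiply in F_13[x]: a(x)·b(x) = (x^2 + 12x + 9)·(4x^2 + 7x + 6) = 4x^4 + 3x^3 + 9x^2 + 5x + 2. This has degree ≥ 3, so divide by f(x) over F_13: 4x^4 + 3x^3 + 9x^2 + 5x + 2 = (4x + 5)·(x^3 + 6x^2 + 9x + 1) + (8x^2 + 8x + 10). Hence a·b ≡ 8x^2 + 8x + 10 (mod f). (F_13[x]/(f) is a field with 13^3 = 2197 elements since f is irreducible of degree 3.)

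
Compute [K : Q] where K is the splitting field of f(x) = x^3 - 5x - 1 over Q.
[K : Q] = 6

By the rational root test, any rational root of the monic integer polynomial f(x) = x^3 - 5x - 1 must be an integer dividing the constant term -1, i.e. one of ±{1}. Evaluating: f(1) = -5, f(-1) = 3; none is 0, so f has no rational root and is therefore irreducible over Q (a cubic with no linear factor over a field is irreducible). For an irreducible cubic, the Galois group is A_3 or S_3 according as the discriminant disc(f) = -4a^3 - 27b^2 = -4·(-5)^3 - 27·(-1)^2 = 473 is or is not a square in Q. Here disc(f) = 473 is not a perfect square in Q, so the Galois group of f over Q is not contained in A_3 and must be all of S_3. The splitting field has degree |S_3| = 6 over Q, so [K : Q] = 6.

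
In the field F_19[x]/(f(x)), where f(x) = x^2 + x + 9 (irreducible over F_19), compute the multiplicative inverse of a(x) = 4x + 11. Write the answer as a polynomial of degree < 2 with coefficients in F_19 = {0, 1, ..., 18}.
a(x)^(-1) ≡ 6x + 18 (mod f(x))

Since f is irreducible over F_19, F_19[x]/(f) is a field and a(x) ≠ 0 has an inverse. Apply the extended Euclidean algorithm to f(x) and a(x) in F_19[x]: f(x) = (5x + 15)·a(x) + (15). The last nonzero remainder is the constant 15 = gcd(f, a) in F_19. Back-substituting through the division chain expresses 15 = s(x)·a(x) + t(x)·f(x) with s(x) ≡ 14x + 4 (mod f), so (14x + 4)·a(x) ≡ 15 (mod f). Multiplying by 15^(-1) ≡ 14 in F_19 gives a(x)^(-1) ≡ 14·(14x + 4) ≡ 6x + 18 (mod f). Check: (4x + 11)·(6x + 18) = 5x^2 + 5x + 8 ≡ 1 (mod x^2 + x + 9).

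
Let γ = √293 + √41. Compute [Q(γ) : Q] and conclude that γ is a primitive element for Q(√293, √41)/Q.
[Q(γ) : Q] = 4 (equivalently, Q(γ) = Q(√293, √41))

Obviously Q(γ) ⊆ Q(√293, √41), and [Q(√293, √41):Q] = 4 (since 293, 41 are distinct squarefree integers > 1 with 12013 not a perfect square). To show equality we compute the minimal polynomial of γ. From γ = √293 + √41: γ^2 = 293 + 2√(12013) + 41 = 334 + 2√(12013), so γ^2 - 334 = 2√(12013); squaring, (γ^2 - 334)^2 = 4·12013, i.e. γ^4 - 668γ^2 + 111556 - 48052 = 0, i.e. γ^4 - 668γ^2 + 63504 = 0. So γ is a root of x^4 - 668x^2 + 63504. This polynomial is irreducible over Q: it has no rational root (each ±√293 ± √41 is irrational), and any factorization into two quadratics over Q would force √(12013) ∈ Q (pairing opposite roots) or √293, √41 ∈ Q (other pairings), all impossible. Hence [Q(γ):Q] = 4 = [Q(√293, √41):Q], so Q(γ) = Q(√293, √41).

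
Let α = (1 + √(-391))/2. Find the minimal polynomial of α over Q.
m_α(x) = x^2 - x + 98

From 2α - 1 = √(-391), squaring gives (2α - 1)^2 = -391, i.e. 4α^2 - 4α + 1 = -391, so α^2 - α + (1 + 391)/4 = 0. Since -391 ≡ 1 (mod 4), (1 + 391)/4 = 98 ∈ Z. The polynomial x^2 - x + 98 has discriminant 1 - 4·(98) = -391, which is not a perfect square in Q (d = -391 is squarefree and ≠ 1), so x^2 - x + 98 is irreducible over Q. It is the minimal polynomial of α.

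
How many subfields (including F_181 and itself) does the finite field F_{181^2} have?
F_{181^2} has 2 subfields

The subfields of F_{p^n} are exactly the fields F_{p^d} for d | n (each is the fixed field of the unique index-d subgroup of Gal(F_{p^n}/F_p) ≅ Z/nZ). The divisors of n = 2 are {1, 2}, giving 2 subfields: F_{181^1}, F_{181^2}.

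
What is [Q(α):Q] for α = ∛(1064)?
[Q(α):Q] = 3

The minimal polynomial of α is x^3 - 1064, irreducible over Q since 1064 is not a perfect cube (so x^3 - 1064 has no rational root). Hence [Q(α):Q] = deg(m_α) = 3.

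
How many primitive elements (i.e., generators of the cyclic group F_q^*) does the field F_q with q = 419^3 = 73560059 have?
There are φ(73560058) = 29237760 primitive elements

F_q^* is cyclic of order q - 1 = 73560058. A cyclic group of order m has exactly φ(m) generators. Here m = 73560058 = 2 · 11 · 13 · 19 · 13537, so the number of primitive elements is φ(73560058) = 29237760.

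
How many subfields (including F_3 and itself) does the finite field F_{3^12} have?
F_{3^12} has 6 subfields

The subfields of F_{p^n} are exactly the fields F_{p^d} for d | n (each is the fixed field of the unique index-d subgroup of Gal(F_{p^n}/F_p) ≅ Z/nZ). The divisors of n = 12 are {1, 2, 3, 4, 6, 12}, giving 6 subfields: F_{3^1}, F_{3^2}, F_{3^3}, F_{3^4}, F_{3^6}, F_{3^12}.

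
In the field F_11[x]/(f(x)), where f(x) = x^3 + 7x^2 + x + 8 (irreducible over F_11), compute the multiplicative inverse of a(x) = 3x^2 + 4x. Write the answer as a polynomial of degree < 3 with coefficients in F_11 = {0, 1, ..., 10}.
a(x)^(-1) ≡ 5x^2 + 4x + 9 (mod f(x))

Since f is irreducible over F_11, F_11[x]/(f) is a field and a(x) ≠ 0 has an inverse. Apply the extended Euclidean algorithm to f(x) and a(x) in F_11[x]: f(x) = (4x + 8)·a(x) + (2x + 8);  a(x) = (7x + 7)·(2x + 8) + (10). The last nonzero remainder is the constant 10 = gcd(f, a) in F_11. Back-substituting through the division chain expresses 10 = s(x)·a(x) + t(x)·f(x) with s(x) ≡ 6x^2 + 7x + 2 (mod f), so (6x^2 + 7x + 2)·a(x) ≡ 10 (mod f). Multiplying by 10^(-1) ≡ 10 in F_11 gives a(x)^(-1) ≡ 10·(6x^2 + 7x + 2) ≡ 5x^2 + 4x + 9 (mod f). Check: (3x^2 + 4x)·(5x^2 + 4x + 9) = 4x^4 + 10x^3 + 10x^2 + 3x ≡ 1 (mod x^3 + 7x^2 + x + 8).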